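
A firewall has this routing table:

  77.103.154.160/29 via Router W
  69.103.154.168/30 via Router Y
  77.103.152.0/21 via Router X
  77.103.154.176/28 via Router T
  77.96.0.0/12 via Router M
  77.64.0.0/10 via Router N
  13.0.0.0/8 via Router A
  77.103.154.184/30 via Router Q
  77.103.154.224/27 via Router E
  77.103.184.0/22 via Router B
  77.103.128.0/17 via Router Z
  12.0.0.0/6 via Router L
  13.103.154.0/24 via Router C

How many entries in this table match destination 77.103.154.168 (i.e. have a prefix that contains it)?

Prefixes containing 77.103.154.168:
  77.64.0.0/10 (77.64.0.0 - 77.127.255.255)
  77.96.0.0/12 (77.96.0.0 - 77.111.255.255)
  77.103.128.0/17 (77.103.128.0 - 77.103.255.255)
  77.103.152.0/21 (77.103.152.0 - 77.103.159.255)
Total matching entries: 4.

4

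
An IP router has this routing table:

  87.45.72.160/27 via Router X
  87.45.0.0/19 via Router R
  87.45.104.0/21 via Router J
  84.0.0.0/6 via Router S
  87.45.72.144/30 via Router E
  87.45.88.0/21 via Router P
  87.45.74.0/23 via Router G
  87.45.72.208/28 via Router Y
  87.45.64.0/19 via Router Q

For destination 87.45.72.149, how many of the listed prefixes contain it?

2

Prefixes containing 87.45.72.149:
  84.0.0.0/6 (84.0.0.0 - 87.255.255.255)
  87.45.64.0/19 (87.45.64.0 - 87.45.95.255)
Total matching entries: 2.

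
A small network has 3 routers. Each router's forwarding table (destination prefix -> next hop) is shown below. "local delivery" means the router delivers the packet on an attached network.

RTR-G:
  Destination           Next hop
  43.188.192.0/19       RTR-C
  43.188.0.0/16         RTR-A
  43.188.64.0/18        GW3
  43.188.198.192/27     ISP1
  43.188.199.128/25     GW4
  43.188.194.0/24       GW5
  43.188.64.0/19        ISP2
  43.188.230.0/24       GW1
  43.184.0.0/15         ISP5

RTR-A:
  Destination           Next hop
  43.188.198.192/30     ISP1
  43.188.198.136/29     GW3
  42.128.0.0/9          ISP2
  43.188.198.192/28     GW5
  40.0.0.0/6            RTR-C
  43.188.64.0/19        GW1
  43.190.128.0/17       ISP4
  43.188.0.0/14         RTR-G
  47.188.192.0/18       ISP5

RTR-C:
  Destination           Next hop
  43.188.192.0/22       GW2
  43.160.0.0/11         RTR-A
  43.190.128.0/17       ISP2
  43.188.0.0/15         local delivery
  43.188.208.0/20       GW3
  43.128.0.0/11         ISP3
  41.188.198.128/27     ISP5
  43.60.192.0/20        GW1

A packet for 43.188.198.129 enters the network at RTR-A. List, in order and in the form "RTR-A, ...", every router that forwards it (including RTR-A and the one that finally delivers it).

RTR-A, RTR-G, RTR-C

At RTR-A: longest match for 43.188.198.129 is 43.188.0.0/14 -> RTR-G
At RTR-G: longest match for 43.188.198.129 is 43.188.192.0/19 -> RTR-C
At RTR-C: longest match for 43.188.198.129 is 43.188.0.0/15 -> local delivery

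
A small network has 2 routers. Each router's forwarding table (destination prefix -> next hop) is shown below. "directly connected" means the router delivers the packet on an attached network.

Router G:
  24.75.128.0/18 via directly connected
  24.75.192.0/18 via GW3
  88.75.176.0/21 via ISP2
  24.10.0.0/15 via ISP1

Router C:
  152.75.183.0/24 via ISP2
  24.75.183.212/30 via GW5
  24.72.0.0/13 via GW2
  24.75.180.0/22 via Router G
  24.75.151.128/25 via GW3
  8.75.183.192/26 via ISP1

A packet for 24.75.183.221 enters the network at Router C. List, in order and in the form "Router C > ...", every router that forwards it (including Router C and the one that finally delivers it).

Router C > Router G

At Router C: longest match for 24.75.183.221 is 24.75.180.0/22 -> Router G
At Router G: longest match for 24.75.183.221 is 24.75.128.0/18 -> directly connected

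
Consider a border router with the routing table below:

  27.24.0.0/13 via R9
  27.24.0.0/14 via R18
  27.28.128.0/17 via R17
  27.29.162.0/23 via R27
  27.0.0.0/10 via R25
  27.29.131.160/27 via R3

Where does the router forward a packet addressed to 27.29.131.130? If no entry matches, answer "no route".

Routes whose prefix contains 27.29.131.130:
  27.0.0.0/10 (27.0.0.0 - 27.63.255.255) -> R25
  27.24.0.0/13 (27.24.0.0 - 27.31.255.255) -> R9
More-specific entries that do NOT match:
  27.29.131.160/27 (27.29.131.160 - 27.29.131.191) does not contain 27.29.131.130
  27.29.162.0/23 (27.29.162.0 - 27.29.163.255) does not contain 27.29.131.130
  27.28.128.0/17 (27.28.128.0 - 27.28.255.255) does not contain 27.29.131.130
  27.24.0.0/14 (27.24.0.0 - 27.27.255.255) does not contain 27.29.131.130
Longest matching prefix is /13 -> next hop R9.

R9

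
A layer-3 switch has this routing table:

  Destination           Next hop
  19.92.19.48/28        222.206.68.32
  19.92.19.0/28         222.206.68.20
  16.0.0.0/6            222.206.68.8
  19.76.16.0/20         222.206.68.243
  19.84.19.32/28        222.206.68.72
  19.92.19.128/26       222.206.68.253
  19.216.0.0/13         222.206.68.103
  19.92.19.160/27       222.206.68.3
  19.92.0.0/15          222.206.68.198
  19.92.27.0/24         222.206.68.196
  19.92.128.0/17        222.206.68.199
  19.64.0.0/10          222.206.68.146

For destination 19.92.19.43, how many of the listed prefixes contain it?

3

Prefixes containing 19.92.19.43:
  16.0.0.0/6 (16.0.0.0 - 19.255.255.255)
  19.64.0.0/10 (19.64.0.0 - 19.127.255.255)
  19.92.0.0/15 (19.92.0.0 - 19.93.255.255)
Total matching entries: 3.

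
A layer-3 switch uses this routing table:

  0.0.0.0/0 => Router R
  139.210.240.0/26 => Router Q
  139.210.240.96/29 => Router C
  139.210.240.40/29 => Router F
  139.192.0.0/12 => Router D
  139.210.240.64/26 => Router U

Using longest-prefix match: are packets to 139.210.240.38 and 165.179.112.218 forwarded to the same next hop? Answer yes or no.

139.210.240.38: longest match 139.210.240.0/26 -> Router Q
165.179.112.218: longest match 0.0.0.0/0 -> Router R

no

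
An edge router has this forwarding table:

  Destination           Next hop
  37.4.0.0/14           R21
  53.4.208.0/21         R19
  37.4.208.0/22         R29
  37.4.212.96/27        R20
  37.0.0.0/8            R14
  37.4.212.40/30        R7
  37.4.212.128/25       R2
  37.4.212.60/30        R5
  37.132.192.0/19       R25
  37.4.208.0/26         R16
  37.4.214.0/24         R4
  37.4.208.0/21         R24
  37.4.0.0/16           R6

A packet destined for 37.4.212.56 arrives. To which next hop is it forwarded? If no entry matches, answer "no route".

R24

Routes whose prefix contains 37.4.212.56:
  37.0.0.0/8 (37.0.0.0 - 37.255.255.255) -> R14
  37.4.0.0/14 (37.4.0.0 - 37.7.255.255) -> R21
  37.4.0.0/16 (37.4.0.0 - 37.4.255.255) -> R6
  37.4.208.0/21 (37.4.208.0 - 37.4.215.255) -> R24
More-specific entries that do NOT match:
  37.4.212.40/30 (37.4.212.40 - 37.4.212.43) does not contain 37.4.212.56
  37.4.212.60/30 (37.4.212.60 - 37.4.212.63) does not contain 37.4.212.56
  37.4.212.96/27 (37.4.212.96 - 37.4.212.127) does not contain 37.4.212.56
  37.4.208.0/26 (37.4.208.0 - 37.4.208.63) does not contain 37.4.212.56
  37.4.212.128/25 (37.4.212.128 - 37.4.212.255) does not contain 37.4.212.56
  37.4.214.0/24 (37.4.214.0 - 37.4.214.255) does not contain 37.4.212.56
  37.4.208.0/22 (37.4.208.0 - 37.4.211.255) does not contain 37.4.212.56
Longest matching prefix is /21 -> next hop R24.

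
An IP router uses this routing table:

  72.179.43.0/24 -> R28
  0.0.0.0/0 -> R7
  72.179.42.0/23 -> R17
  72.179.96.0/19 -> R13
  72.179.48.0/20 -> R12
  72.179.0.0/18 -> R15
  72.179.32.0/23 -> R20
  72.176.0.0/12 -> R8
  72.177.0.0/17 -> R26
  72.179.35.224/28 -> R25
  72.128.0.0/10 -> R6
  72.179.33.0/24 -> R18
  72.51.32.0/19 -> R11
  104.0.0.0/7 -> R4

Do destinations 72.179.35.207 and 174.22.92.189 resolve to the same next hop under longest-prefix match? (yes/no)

72.179.35.207: longest match 72.179.0.0/18 -> R15
174.22.92.189: longest match 0.0.0.0/0 -> R7

no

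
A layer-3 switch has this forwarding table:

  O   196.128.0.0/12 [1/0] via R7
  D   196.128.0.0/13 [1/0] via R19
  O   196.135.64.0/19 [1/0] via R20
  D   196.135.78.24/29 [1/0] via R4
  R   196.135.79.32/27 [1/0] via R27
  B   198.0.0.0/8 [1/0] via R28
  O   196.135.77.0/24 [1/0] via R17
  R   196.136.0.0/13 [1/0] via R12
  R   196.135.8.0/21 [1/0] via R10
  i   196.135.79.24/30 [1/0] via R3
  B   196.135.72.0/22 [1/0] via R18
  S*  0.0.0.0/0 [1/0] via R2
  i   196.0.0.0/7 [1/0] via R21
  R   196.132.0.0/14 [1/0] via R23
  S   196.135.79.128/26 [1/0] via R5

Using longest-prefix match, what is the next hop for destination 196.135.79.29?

Routes whose prefix contains 196.135.79.29:
  0.0.0.0/0 (default, matches everything) -> R2
  196.0.0.0/7 (196.0.0.0 - 197.255.255.255) -> R21
  196.128.0.0/12 (196.128.0.0 - 196.143.255.255) -> R7
  196.128.0.0/13 (196.128.0.0 - 196.135.255.255) -> R19
  196.132.0.0/14 (196.132.0.0 - 196.135.255.255) -> R23
  196.135.64.0/19 (196.135.64.0 - 196.135.95.255) -> R20
More-specific entries that do NOT match:
  196.135.79.24/30 (196.135.79.24 - 196.135.79.27) does not contain 196.135.79.29
  196.135.78.24/29 (196.135.78.24 - 196.135.78.31) does not contain 196.135.79.29
  196.135.79.32/27 (196.135.79.32 - 196.135.79.63) does not contain 196.135.79.29
  196.135.79.128/26 (196.135.79.128 - 196.135.79.191) does not contain 196.135.79.29
  196.135.77.0/24 (196.135.77.0 - 196.135.77.255) does not contain 196.135.79.29
  196.135.72.0/22 (196.135.72.0 - 196.135.75.255) does not contain 196.135.79.29
  196.135.8.0/21 (196.135.8.0 - 196.135.15.255) does not contain 196.135.79.29
Longest matching prefix is /19 -> next hop R20.

R20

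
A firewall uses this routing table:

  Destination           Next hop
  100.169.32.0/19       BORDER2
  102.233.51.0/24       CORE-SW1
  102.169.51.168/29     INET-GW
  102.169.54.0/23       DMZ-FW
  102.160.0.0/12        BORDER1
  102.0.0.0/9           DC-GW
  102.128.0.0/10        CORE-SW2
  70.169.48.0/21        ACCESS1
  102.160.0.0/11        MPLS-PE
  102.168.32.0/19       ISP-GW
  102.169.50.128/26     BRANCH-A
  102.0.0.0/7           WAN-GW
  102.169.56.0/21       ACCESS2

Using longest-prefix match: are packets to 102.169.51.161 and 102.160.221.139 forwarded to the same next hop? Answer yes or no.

102.169.51.161: longest match 102.160.0.0/12 -> BORDER1
102.160.221.139: longest match 102.160.0.0/12 -> BORDER1

yes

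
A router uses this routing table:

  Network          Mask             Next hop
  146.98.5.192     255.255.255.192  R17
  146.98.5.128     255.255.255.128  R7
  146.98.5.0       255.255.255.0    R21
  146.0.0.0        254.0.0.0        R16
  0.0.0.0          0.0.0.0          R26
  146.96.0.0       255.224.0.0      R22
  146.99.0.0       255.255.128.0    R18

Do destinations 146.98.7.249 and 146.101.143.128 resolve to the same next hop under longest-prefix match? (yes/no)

yes

146.98.7.249: longest match 146.96.0.0/11 -> R22
146.101.143.128: longest match 146.96.0.0/11 -> R22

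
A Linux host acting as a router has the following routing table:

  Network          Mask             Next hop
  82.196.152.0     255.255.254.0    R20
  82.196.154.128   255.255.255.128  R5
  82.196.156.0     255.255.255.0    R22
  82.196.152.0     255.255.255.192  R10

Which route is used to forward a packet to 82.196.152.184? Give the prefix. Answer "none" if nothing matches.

Entries matching 82.196.152.184:
  82.196.152.0/23 (82.196.152.0 - 82.196.153.255)
Most specific is 82.196.152.0/23.

82.196.152.0/23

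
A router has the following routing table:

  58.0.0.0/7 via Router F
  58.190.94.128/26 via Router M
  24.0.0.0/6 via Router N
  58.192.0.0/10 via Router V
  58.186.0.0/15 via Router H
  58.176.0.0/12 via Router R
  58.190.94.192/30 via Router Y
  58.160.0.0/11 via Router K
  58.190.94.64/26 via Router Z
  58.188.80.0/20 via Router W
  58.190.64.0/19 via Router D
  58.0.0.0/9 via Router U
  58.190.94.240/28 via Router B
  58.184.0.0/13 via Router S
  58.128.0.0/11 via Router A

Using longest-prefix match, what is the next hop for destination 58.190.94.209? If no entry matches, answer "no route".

Router D

Routes whose prefix contains 58.190.94.209:
  58.0.0.0/7 (58.0.0.0 - 59.255.255.255) -> Router F
  58.160.0.0/11 (58.160.0.0 - 58.191.255.255) -> Router K
  58.176.0.0/12 (58.176.0.0 - 58.191.255.255) -> Router R
  58.184.0.0/13 (58.184.0.0 - 58.191.255.255) -> Router S
  58.190.64.0/19 (58.190.64.0 - 58.190.95.255) -> Router D
More-specific entries that do NOT match:
  58.190.94.192/30 (58.190.94.192 - 58.190.94.195) does not contain 58.190.94.209
  58.190.94.240/28 (58.190.94.240 - 58.190.94.255) does not contain 58.190.94.209
  58.190.94.128/26 (58.190.94.128 - 58.190.94.191) does not contain 58.190.94.209
  58.190.94.64/26 (58.190.94.64 - 58.190.94.127) does not contain 58.190.94.209
  58.188.80.0/20 (58.188.80.0 - 58.188.95.255) does not contain 58.190.94.209
Longest matching prefix is /19 -> next hop Router D.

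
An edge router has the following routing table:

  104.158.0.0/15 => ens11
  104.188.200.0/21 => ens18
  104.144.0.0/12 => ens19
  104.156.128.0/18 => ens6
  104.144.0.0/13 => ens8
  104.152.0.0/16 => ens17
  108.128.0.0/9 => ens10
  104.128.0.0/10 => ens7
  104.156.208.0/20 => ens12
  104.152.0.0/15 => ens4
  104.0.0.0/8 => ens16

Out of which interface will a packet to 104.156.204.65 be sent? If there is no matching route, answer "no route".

ens19

Routes whose prefix contains 104.156.204.65:
  104.0.0.0/8 (104.0.0.0 - 104.255.255.255) -> ens16
  104.128.0.0/10 (104.128.0.0 - 104.191.255.255) -> ens7
  104.144.0.0/12 (104.144.0.0 - 104.159.255.255) -> ens19
More-specific entries that do NOT match:
  104.188.200.0/21 (104.188.200.0 - 104.188.207.255) does not contain 104.156.204.65
  104.156.208.0/20 (104.156.208.0 - 104.156.223.255) does not contain 104.156.204.65
  104.156.128.0/18 (104.156.128.0 - 104.156.191.255) does not contain 104.156.204.65
  104.152.0.0/16 (104.152.0.0 - 104.152.255.255) does not contain 104.156.204.65
  104.158.0.0/15 (104.158.0.0 - 104.159.255.255) does not contain 104.156.204.65
  104.152.0.0/15 (104.152.0.0 - 104.153.255.255) does not contain 104.156.204.65
  104.144.0.0/13 (104.144.0.0 - 104.151.255.255) does not contain 104.156.204.65
Longest matching prefix is /12 -> interface ens19.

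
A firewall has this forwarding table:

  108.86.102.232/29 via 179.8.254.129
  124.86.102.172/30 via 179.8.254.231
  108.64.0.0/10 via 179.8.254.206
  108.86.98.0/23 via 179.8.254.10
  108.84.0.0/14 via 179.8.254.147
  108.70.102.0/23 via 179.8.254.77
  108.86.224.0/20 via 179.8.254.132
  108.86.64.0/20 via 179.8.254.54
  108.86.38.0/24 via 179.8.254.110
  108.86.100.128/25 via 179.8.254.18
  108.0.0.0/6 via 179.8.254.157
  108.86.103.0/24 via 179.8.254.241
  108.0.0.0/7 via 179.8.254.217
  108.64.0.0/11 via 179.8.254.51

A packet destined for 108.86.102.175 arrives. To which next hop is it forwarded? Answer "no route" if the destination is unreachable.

Routes whose prefix contains 108.86.102.175:
  108.0.0.0/6 (108.0.0.0 - 111.255.255.255) -> 179.8.254.157
  108.0.0.0/7 (108.0.0.0 - 109.255.255.255) -> 179.8.254.217
  108.64.0.0/10 (108.64.0.0 - 108.127.255.255) -> 179.8.254.206
  108.64.0.0/11 (108.64.0.0 - 108.95.255.255) -> 179.8.254.51
  108.84.0.0/14 (108.84.0.0 - 108.87.255.255) -> 179.8.254.147
More-specific entries that do NOT match:
  124.86.102.172/30 (124.86.102.172 - 124.86.102.175) does not contain 108.86.102.175
  108.86.102.232/29 (108.86.102.232 - 108.86.102.239) does not contain 108.86.102.175
  108.86.100.128/25 (108.86.100.128 - 108.86.100.255) does not contain 108.86.102.175
  108.86.38.0/24 (108.86.38.0 - 108.86.38.255) does not contain 108.86.102.175
  108.86.103.0/24 (108.86.103.0 - 108.86.103.255) does not contain 108.86.102.175
  108.86.98.0/23 (108.86.98.0 - 108.86.99.255) does not contain 108.86.102.175
  108.70.102.0/23 (108.70.102.0 - 108.70.103.255) does not contain 108.86.102.175
  108.86.224.0/20 (108.86.224.0 - 108.86.239.255) does not contain 108.86.102.175
  108.86.64.0/20 (108.86.64.0 - 108.86.79.255) does not contain 108.86.102.175
Longest matching prefix is /14 -> next hop 179.8.254.147.

179.8.254.147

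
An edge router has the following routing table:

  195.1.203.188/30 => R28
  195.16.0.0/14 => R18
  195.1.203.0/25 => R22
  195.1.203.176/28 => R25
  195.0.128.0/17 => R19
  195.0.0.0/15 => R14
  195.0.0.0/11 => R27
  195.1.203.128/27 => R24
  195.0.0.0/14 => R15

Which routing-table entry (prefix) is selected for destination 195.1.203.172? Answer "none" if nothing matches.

Entries matching 195.1.203.172:
  195.0.0.0/11 (195.0.0.0 - 195.31.255.255)
  195.0.0.0/14 (195.0.0.0 - 195.3.255.255)
  195.0.0.0/15 (195.0.0.0 - 195.1.255.255)
Most specific is 195.0.0.0/15.

195.0.0.0/15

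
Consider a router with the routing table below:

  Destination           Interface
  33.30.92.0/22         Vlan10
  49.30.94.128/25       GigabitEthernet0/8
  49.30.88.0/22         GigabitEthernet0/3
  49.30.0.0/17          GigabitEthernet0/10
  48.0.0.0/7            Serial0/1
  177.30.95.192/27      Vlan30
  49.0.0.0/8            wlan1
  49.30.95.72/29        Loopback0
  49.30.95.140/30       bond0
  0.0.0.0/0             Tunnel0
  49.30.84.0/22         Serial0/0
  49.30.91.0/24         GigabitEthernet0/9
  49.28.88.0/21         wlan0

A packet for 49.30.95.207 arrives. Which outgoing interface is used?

GigabitEthernet0/10

Routes whose prefix contains 49.30.95.207:
  0.0.0.0/0 (default, matches everything) -> Tunnel0
  48.0.0.0/7 (48.0.0.0 - 49.255.255.255) -> Serial0/1
  49.0.0.0/8 (49.0.0.0 - 49.255.255.255) -> wlan1
  49.30.0.0/17 (49.30.0.0 - 49.30.127.255) -> GigabitEthernet0/10
More-specific entries that do NOT match:
  49.30.95.140/30 (49.30.95.140 - 49.30.95.143) does not contain 49.30.95.207
  49.30.95.72/29 (49.30.95.72 - 49.30.95.79) does not contain 49.30.95.207
  177.30.95.192/27 (177.30.95.192 - 177.30.95.223) does not contain 49.30.95.207
  49.30.94.128/25 (49.30.94.128 - 49.30.94.255) does not contain 49.30.95.207
  49.30.91.0/24 (49.30.91.0 - 49.30.91.255) does not contain 49.30.95.207
  33.30.92.0/22 (33.30.92.0 - 33.30.95.255) does not contain 49.30.95.207
  49.30.88.0/22 (49.30.88.0 - 49.30.91.255) does not contain 49.30.95.207
  49.30.84.0/22 (49.30.84.0 - 49.30.87.255) does not contain 49.30.95.207
  49.28.88.0/21 (49.28.88.0 - 49.28.95.255) does not contain 49.30.95.207
Longest matching prefix is /17 -> interface GigabitEthernet0/10.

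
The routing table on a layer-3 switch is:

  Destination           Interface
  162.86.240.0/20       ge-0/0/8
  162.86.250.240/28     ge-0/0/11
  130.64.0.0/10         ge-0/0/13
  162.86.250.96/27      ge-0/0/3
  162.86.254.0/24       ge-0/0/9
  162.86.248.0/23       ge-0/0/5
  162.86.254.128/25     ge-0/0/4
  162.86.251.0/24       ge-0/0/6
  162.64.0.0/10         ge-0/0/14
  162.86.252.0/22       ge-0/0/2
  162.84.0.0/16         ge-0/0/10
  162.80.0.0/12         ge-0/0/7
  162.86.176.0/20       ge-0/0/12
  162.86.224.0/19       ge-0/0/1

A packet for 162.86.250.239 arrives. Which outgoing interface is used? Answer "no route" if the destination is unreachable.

ge-0/0/8

Routes whose prefix contains 162.86.250.239:
  162.64.0.0/10 (162.64.0.0 - 162.127.255.255) -> ge-0/0/14
  162.80.0.0/12 (162.80.0.0 - 162.95.255.255) -> ge-0/0/7
  162.86.224.0/19 (162.86.224.0 - 162.86.255.255) -> ge-0/0/1
  162.86.240.0/20 (162.86.240.0 - 162.86.255.255) -> ge-0/0/8
More-specific entries that do NOT match:
  162.86.250.240/28 (162.86.250.240 - 162.86.250.255) does not contain 162.86.250.239
  162.86.250.96/27 (162.86.250.96 - 162.86.250.127) does not contain 162.86.250.239
  162.86.254.128/25 (162.86.254.128 - 162.86.254.255) does not contain 162.86.250.239
  162.86.254.0/24 (162.86.254.0 - 162.86.254.255) does not contain 162.86.250.239
  162.86.251.0/24 (162.86.251.0 - 162.86.251.255) does not contain 162.86.250.239
  162.86.248.0/23 (162.86.248.0 - 162.86.249.255) does not contain 162.86.250.239
  162.86.252.0/22 (162.86.252.0 - 162.86.255.255) does not contain 162.86.250.239
Longest matching prefix is /20 -> interface ge-0/0/8.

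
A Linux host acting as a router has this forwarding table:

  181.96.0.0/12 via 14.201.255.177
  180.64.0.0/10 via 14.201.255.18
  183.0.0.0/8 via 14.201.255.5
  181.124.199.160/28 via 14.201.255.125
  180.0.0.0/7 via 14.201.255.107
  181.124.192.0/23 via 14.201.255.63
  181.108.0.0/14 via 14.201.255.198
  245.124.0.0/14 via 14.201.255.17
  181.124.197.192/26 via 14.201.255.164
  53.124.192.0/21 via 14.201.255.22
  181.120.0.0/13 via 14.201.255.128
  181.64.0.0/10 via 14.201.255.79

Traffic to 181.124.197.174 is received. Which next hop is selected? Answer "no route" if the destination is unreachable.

Routes whose prefix contains 181.124.197.174:
  180.0.0.0/7 (180.0.0.0 - 181.255.255.255) -> 14.201.255.107
  181.64.0.0/10 (181.64.0.0 - 181.127.255.255) -> 14.201.255.79
  181.120.0.0/13 (181.120.0.0 - 181.127.255.255) -> 14.201.255.128
More-specific entries that do NOT match:
  181.124.199.160/28 (181.124.199.160 - 181.124.199.175) does not contain 181.124.197.174
  181.124.197.192/26 (181.124.197.192 - 181.124.197.255) does not contain 181.124.197.174
  181.124.192.0/23 (181.124.192.0 - 181.124.193.255) does not contain 181.124.197.174
  53.124.192.0/21 (53.124.192.0 - 53.124.199.255) does not contain 181.124.197.174
  181.108.0.0/14 (181.108.0.0 - 181.111.255.255) does not contain 181.124.197.174
  245.124.0.0/14 (245.124.0.0 - 245.127.255.255) does not contain 181.124.197.174
Longest matching prefix is /13 -> next hop 14.201.255.128.

14.201.255.128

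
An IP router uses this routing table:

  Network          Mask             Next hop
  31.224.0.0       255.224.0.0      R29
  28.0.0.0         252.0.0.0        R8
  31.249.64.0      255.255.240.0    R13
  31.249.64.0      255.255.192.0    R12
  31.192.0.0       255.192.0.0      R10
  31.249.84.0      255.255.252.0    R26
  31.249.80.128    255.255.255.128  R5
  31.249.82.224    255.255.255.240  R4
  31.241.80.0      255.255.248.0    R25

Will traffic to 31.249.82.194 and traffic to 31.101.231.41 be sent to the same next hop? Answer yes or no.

no

31.249.82.194: longest match 31.249.64.0/18 -> R12
31.101.231.41: longest match 28.0.0.0/6 -> R8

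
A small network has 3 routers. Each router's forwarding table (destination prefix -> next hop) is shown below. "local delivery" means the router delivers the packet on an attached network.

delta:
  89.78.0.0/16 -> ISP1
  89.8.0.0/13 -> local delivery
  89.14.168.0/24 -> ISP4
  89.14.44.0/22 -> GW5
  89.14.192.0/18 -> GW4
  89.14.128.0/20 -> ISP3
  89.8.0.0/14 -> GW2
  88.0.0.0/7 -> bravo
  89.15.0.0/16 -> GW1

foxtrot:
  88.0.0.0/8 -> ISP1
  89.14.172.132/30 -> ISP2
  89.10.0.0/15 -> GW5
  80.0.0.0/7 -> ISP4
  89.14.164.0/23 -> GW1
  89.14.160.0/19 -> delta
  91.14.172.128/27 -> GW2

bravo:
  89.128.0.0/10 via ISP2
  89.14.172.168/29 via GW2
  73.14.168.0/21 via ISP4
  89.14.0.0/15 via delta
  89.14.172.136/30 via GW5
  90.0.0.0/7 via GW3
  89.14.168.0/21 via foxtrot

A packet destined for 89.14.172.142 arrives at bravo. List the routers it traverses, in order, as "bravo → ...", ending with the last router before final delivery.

bravo → foxtrot → delta

At bravo: longest match for 89.14.172.142 is 89.14.168.0/21 -> foxtrot
At foxtrot: longest match for 89.14.172.142 is 89.14.160.0/19 -> delta
At delta: longest match for 89.14.172.142 is 89.8.0.0/13 -> local delivery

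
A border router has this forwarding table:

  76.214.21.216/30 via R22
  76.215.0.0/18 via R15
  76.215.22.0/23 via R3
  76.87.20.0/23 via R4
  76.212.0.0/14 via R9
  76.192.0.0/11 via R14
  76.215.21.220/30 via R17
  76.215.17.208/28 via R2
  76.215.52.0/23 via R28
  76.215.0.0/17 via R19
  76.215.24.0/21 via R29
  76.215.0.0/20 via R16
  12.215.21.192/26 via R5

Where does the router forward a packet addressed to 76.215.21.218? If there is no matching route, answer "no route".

Routes whose prefix contains 76.215.21.218:
  76.192.0.0/11 (76.192.0.0 - 76.223.255.255) -> R14
  76.212.0.0/14 (76.212.0.0 - 76.215.255.255) -> R9
  76.215.0.0/17 (76.215.0.0 - 76.215.127.255) -> R19
  76.215.0.0/18 (76.215.0.0 - 76.215.63.255) -> R15
More-specific entries that do NOT match:
  76.214.21.216/30 (76.214.21.216 - 76.214.21.219) does not contain 76.215.21.218
  76.215.21.220/30 (76.215.21.220 - 76.215.21.223) does not contain 76.215.21.218
  76.215.17.208/28 (76.215.17.208 - 76.215.17.223) does not contain 76.215.21.218
  12.215.21.192/26 (12.215.21.192 - 12.215.21.255) does not contain 76.215.21.218
  76.215.22.0/23 (76.215.22.0 - 76.215.23.255) does not contain 76.215.21.218
  76.87.20.0/23 (76.87.20.0 - 76.87.21.255) does not contain 76.215.21.218
  76.215.52.0/23 (76.215.52.0 - 76.215.53.255) does not contain 76.215.21.218
  76.215.24.0/21 (76.215.24.0 - 76.215.31.255) does not contain 76.215.21.218
  76.215.0.0/20 (76.215.0.0 - 76.215.15.255) does not contain 76.215.21.218
Longest matching prefix is /18 -> next hop R15.

R15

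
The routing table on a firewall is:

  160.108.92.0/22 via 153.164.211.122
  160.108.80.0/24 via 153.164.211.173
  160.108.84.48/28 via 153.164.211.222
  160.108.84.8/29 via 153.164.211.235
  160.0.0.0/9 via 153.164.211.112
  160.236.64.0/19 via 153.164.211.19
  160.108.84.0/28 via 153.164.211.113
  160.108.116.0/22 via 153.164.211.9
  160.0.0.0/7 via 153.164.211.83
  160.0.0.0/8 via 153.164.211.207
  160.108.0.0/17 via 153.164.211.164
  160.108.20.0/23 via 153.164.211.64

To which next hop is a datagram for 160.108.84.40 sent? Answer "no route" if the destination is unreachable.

Routes whose prefix contains 160.108.84.40:
  160.0.0.0/7 (160.0.0.0 - 161.255.255.255) -> 153.164.211.83
  160.0.0.0/8 (160.0.0.0 - 160.255.255.255) -> 153.164.211.207
  160.0.0.0/9 (160.0.0.0 - 160.127.255.255) -> 153.164.211.112
  160.108.0.0/17 (160.108.0.0 - 160.108.127.255) -> 153.164.211.164
More-specific entries that do NOT match:
  160.108.84.8/29 (160.108.84.8 - 160.108.84.15) does not contain 160.108.84.40
  160.108.84.48/28 (160.108.84.48 - 160.108.84.63) does not contain 160.108.84.40
  160.108.84.0/28 (160.108.84.0 - 160.108.84.15) does not contain 160.108.84.40
  160.108.80.0/24 (160.108.80.0 - 160.108.80.255) does not contain 160.108.84.40
  160.108.20.0/23 (160.108.20.0 - 160.108.21.255) does not contain 160.108.84.40
  160.108.92.0/22 (160.108.92.0 - 160.108.95.255) does not contain 160.108.84.40
  160.108.116.0/22 (160.108.116.0 - 160.108.119.255) does not contain 160.108.84.40
  160.236.64.0/19 (160.236.64.0 - 160.236.95.255) does not contain 160.108.84.40
Longest matching prefix is /17 -> next hop 153.164.211.164.

153.164.211.164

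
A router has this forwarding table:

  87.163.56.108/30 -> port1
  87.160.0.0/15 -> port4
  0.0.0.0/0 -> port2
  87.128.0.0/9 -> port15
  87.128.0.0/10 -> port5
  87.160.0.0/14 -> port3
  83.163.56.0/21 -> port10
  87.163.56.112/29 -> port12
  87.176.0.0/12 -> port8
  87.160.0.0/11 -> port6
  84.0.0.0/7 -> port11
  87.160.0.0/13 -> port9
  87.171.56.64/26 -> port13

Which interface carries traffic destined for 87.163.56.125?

port3

Routes whose prefix contains 87.163.56.125:
  0.0.0.0/0 (default, matches everything) -> port2
  87.128.0.0/9 (87.128.0.0 - 87.255.255.255) -> port15
  87.128.0.0/10 (87.128.0.0 - 87.191.255.255) -> port5
  87.160.0.0/11 (87.160.0.0 - 87.191.255.255) -> port6
  87.160.0.0/13 (87.160.0.0 - 87.167.255.255) -> port9
  87.160.0.0/14 (87.160.0.0 - 87.163.255.255) -> port3
More-specific entries that do NOT match:
  87.163.56.108/30 (87.163.56.108 - 87.163.56.111) does not contain 87.163.56.125
  87.163.56.112/29 (87.163.56.112 - 87.163.56.119) does not contain 87.163.56.125
  87.171.56.64/26 (87.171.56.64 - 87.171.56.127) does not contain 87.163.56.125
  83.163.56.0/21 (83.163.56.0 - 83.163.63.255) does not contain 87.163.56.125
  87.160.0.0/15 (87.160.0.0 - 87.161.255.255) does not contain 87.163.56.125
Longest matching prefix is /14 -> interface port3.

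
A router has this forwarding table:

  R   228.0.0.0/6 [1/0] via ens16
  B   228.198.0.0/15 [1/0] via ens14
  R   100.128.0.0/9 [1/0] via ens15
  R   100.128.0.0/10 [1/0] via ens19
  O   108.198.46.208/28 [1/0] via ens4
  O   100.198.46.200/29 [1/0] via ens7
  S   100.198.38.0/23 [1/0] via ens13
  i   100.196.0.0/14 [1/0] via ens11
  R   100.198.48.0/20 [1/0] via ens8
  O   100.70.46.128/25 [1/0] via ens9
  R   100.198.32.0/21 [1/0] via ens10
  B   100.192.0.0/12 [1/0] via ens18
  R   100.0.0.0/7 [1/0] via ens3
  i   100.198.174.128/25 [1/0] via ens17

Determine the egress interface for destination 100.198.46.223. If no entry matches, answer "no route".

ens11

Routes whose prefix contains 100.198.46.223:
  100.0.0.0/7 (100.0.0.0 - 101.255.255.255) -> ens3
  100.128.0.0/9 (100.128.0.0 - 100.255.255.255) -> ens15
  100.192.0.0/12 (100.192.0.0 - 100.207.255.255) -> ens18
  100.196.0.0/14 (100.196.0.0 - 100.199.255.255) -> ens11
More-specific entries that do NOT match:
  100.198.46.200/29 (100.198.46.200 - 100.198.46.207) does not contain 100.198.46.223
  108.198.46.208/28 (108.198.46.208 - 108.198.46.223) does not contain 100.198.46.223
  100.70.46.128/25 (100.70.46.128 - 100.70.46.255) does not contain 100.198.46.223
  100.198.174.128/25 (100.198.174.128 - 100.198.174.255) does not contain 100.198.46.223
  100.198.38.0/23 (100.198.38.0 - 100.198.39.255) does not contain 100.198.46.223
  100.198.32.0/21 (100.198.32.0 - 100.198.39.255) does not contain 100.198.46.223
  100.198.48.0/20 (100.198.48.0 - 100.198.63.255) does not contain 100.198.46.223
  228.198.0.0/15 (228.198.0.0 - 228.199.255.255) does not contain 100.198.46.223
Longest matching prefix is /14 -> interface ens11.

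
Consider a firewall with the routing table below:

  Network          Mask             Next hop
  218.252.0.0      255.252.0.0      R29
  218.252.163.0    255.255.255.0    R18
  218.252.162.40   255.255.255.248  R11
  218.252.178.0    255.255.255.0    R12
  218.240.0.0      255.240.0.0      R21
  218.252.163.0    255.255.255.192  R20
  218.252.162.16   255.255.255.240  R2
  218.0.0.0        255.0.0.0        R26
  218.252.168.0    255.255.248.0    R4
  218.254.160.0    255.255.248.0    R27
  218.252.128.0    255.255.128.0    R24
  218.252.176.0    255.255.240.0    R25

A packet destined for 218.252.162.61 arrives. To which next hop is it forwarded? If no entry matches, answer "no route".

R24

Routes whose prefix contains 218.252.162.61:
  218.0.0.0/8 (218.0.0.0 - 218.255.255.255) -> R26
  218.240.0.0/12 (218.240.0.0 - 218.255.255.255) -> R21
  218.252.0.0/14 (218.252.0.0 - 218.255.255.255) -> R29
  218.252.128.0/17 (218.252.128.0 - 218.252.255.255) -> R24
More-specific entries that do NOT match:
  218.252.162.40/29 (218.252.162.40 - 218.252.162.47) does not contain 218.252.162.61
  218.252.162.16/28 (218.252.162.16 - 218.252.162.31) does not contain 218.252.162.61
  218.252.163.0/26 (218.252.163.0 - 218.252.163.63) does not contain 218.252.162.61
  218.252.163.0/24 (218.252.163.0 - 218.252.163.255) does not contain 218.252.162.61
  218.252.178.0/24 (218.252.178.0 - 218.252.178.255) does not contain 218.252.162.61
  218.252.168.0/21 (218.252.168.0 - 218.252.175.255) does not contain 218.252.162.61
  218.254.160.0/21 (218.254.160.0 - 218.254.167.255) does not contain 218.252.162.61
  218.252.176.0/20 (218.252.176.0 - 218.252.191.255) does not contain 218.252.162.61
Longest matching prefix is /17 -> next hop R24.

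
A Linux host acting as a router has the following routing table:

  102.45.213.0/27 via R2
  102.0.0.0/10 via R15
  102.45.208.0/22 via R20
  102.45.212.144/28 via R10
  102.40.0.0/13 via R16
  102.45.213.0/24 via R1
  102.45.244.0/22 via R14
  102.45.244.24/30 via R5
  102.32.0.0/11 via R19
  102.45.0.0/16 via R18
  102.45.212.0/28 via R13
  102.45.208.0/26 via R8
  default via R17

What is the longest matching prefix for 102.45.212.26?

102.45.0.0/16

Entries matching 102.45.212.26:
  0.0.0.0/0 (default, matches everything)
  102.0.0.0/10 (102.0.0.0 - 102.63.255.255)
  102.32.0.0/11 (102.32.0.0 - 102.63.255.255)
  102.40.0.0/13 (102.40.0.0 - 102.47.255.255)
  102.45.0.0/16 (102.45.0.0 - 102.45.255.255)
Most specific is 102.45.0.0/16.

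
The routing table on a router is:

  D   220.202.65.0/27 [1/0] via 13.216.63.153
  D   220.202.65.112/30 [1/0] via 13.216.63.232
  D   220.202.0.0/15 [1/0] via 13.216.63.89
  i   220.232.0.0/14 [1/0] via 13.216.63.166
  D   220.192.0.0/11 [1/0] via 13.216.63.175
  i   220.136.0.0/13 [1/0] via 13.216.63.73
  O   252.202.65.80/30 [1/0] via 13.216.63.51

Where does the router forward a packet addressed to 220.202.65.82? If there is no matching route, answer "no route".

Routes whose prefix contains 220.202.65.82:
  220.192.0.0/11 (220.192.0.0 - 220.223.255.255) -> 13.216.63.175
  220.202.0.0/15 (220.202.0.0 - 220.203.255.255) -> 13.216.63.89
More-specific entries that do NOT match:
  220.202.65.112/30 (220.202.65.112 - 220.202.65.115) does not contain 220.202.65.82
  252.202.65.80/30 (252.202.65.80 - 252.202.65.83) does not contain 220.202.65.82
  220.202.65.0/27 (220.202.65.0 - 220.202.65.31) does not contain 220.202.65.82
Longest matching prefix is /15 -> next hop 13.216.63.89.

13.216.63.89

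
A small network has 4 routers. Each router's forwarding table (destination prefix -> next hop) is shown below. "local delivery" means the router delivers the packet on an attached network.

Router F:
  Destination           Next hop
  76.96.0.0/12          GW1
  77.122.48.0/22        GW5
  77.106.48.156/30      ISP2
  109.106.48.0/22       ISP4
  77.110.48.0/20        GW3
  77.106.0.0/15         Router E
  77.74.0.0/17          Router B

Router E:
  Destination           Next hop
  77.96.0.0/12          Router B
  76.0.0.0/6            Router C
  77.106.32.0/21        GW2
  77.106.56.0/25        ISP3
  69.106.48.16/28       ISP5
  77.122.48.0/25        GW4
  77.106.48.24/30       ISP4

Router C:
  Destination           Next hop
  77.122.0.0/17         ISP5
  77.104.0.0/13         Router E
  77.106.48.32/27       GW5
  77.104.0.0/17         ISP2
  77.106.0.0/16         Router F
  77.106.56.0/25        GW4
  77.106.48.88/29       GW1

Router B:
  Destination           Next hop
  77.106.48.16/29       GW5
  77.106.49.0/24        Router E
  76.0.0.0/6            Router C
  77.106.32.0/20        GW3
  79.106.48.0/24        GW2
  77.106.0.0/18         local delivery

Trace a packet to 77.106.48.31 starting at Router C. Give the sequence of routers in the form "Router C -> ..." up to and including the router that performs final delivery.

At Router C: longest match for 77.106.48.31 is 77.106.0.0/16 -> Router F
At Router F: longest match for 77.106.48.31 is 77.106.0.0/15 -> Router E
At Router E: longest match for 77.106.48.31 is 77.96.0.0/12 -> Router B
At Router B: longest match for 77.106.48.31 is 77.106.0.0/18 -> local delivery

Router C -> Router F -> Router E -> Router B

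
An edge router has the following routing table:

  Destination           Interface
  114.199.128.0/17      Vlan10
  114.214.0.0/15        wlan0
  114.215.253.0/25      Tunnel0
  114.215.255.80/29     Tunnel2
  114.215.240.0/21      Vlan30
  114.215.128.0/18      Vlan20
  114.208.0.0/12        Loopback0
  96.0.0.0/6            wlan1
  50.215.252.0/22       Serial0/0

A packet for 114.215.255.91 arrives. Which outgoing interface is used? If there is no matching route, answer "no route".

Routes whose prefix contains 114.215.255.91:
  114.208.0.0/12 (114.208.0.0 - 114.223.255.255) -> Loopback0
  114.214.0.0/15 (114.214.0.0 - 114.215.255.255) -> wlan0
More-specific entries that do NOT match:
  114.215.255.80/29 (114.215.255.80 - 114.215.255.87) does not contain 114.215.255.91
  114.215.253.0/25 (114.215.253.0 - 114.215.253.127) does not contain 114.215.255.91
  50.215.252.0/22 (50.215.252.0 - 50.215.255.255) does not contain 114.215.255.91
  114.215.240.0/21 (114.215.240.0 - 114.215.247.255) does not contain 114.215.255.91
  114.215.128.0/18 (114.215.128.0 - 114.215.191.255) does not contain 114.215.255.91
  114.199.128.0/17 (114.199.128.0 - 114.199.255.255) does not contain 114.215.255.91
Longest matching prefix is /15 -> interface wlan0.

wlan0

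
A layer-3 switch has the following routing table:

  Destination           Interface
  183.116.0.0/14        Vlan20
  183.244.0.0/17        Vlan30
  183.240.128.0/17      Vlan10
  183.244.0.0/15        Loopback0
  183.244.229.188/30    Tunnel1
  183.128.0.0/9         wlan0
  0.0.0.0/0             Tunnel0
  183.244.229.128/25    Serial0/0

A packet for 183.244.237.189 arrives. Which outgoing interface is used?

Loopback0

Routes whose prefix contains 183.244.237.189:
  0.0.0.0/0 (default, matches everything) -> Tunnel0
  183.128.0.0/9 (183.128.0.0 - 183.255.255.255) -> wlan0
  183.244.0.0/15 (183.244.0.0 - 183.245.255.255) -> Loopback0
More-specific entries that do NOT match:
  183.244.229.188/30 (183.244.229.188 - 183.244.229.191) does not contain 183.244.237.189
  183.244.229.128/25 (183.244.229.128 - 183.244.229.255) does not contain 183.244.237.189
  183.244.0.0/17 (183.244.0.0 - 183.244.127.255) does not contain 183.244.237.189
  183.240.128.0/17 (183.240.128.0 - 183.240.255.255) does not contain 183.244.237.189
Longest matching prefix is /15 -> interface Loopback0.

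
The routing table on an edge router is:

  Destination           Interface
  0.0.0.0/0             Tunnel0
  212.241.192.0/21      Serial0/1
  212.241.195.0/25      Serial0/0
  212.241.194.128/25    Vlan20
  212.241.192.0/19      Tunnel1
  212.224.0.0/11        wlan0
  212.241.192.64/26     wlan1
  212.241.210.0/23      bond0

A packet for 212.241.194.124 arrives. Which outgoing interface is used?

Routes whose prefix contains 212.241.194.124:
  0.0.0.0/0 (default, matches everything) -> Tunnel0
  212.224.0.0/11 (212.224.0.0 - 212.255.255.255) -> wlan0
  212.241.192.0/19 (212.241.192.0 - 212.241.223.255) -> Tunnel1
  212.241.192.0/21 (212.241.192.0 - 212.241.199.255) -> Serial0/1
More-specific entries that do NOT match:
  212.241.192.64/26 (212.241.192.64 - 212.241.192.127) does not contain 212.241.194.124
  212.241.195.0/25 (212.241.195.0 - 212.241.195.127) does not contain 212.241.194.124
  212.241.194.128/25 (212.241.194.128 - 212.241.194.255) does not contain 212.241.194.124
  212.241.210.0/23 (212.241.210.0 - 212.241.211.255) does not contain 212.241.194.124
Longest matching prefix is /21 -> interface Serial0/1.

Serial0/1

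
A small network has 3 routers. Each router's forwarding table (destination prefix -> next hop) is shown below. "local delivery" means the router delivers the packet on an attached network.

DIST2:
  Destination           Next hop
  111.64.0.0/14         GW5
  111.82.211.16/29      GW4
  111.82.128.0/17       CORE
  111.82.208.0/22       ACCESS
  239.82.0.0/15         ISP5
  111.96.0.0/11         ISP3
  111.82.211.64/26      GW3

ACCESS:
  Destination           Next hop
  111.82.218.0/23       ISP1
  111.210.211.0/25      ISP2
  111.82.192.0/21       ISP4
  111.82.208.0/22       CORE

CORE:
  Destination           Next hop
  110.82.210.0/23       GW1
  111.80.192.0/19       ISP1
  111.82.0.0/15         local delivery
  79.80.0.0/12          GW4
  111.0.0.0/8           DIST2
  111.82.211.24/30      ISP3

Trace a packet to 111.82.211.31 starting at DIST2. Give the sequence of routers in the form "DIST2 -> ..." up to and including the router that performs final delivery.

At DIST2: longest match for 111.82.211.31 is 111.82.208.0/22 -> ACCESS
At ACCESS: longest match for 111.82.211.31 is 111.82.208.0/22 -> CORE
At CORE: longest match for 111.82.211.31 is 111.82.0.0/15 -> local delivery

DIST2 -> ACCESS -> CORE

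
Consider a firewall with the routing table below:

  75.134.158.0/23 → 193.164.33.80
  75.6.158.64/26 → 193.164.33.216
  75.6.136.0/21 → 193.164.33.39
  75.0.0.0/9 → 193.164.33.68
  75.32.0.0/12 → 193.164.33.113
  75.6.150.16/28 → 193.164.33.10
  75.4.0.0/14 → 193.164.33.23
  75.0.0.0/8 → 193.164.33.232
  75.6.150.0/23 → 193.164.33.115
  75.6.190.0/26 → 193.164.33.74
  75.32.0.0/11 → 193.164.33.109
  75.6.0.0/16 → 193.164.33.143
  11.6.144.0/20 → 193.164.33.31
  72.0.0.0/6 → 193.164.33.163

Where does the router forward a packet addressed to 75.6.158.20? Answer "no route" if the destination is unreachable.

Routes whose prefix contains 75.6.158.20:
  72.0.0.0/6 (72.0.0.0 - 75.255.255.255) -> 193.164.33.163
  75.0.0.0/8 (75.0.0.0 - 75.255.255.255) -> 193.164.33.232
  75.0.0.0/9 (75.0.0.0 - 75.127.255.255) -> 193.164.33.68
  75.4.0.0/14 (75.4.0.0 - 75.7.255.255) -> 193.164.33.23
  75.6.0.0/16 (75.6.0.0 - 75.6.255.255) -> 193.164.33.143
More-specific entries that do NOT match:
  75.6.150.16/28 (75.6.150.16 - 75.6.150.31) does not contain 75.6.158.20
  75.6.158.64/26 (75.6.158.64 - 75.6.158.127) does not contain 75.6.158.20
  75.6.190.0/26 (75.6.190.0 - 75.6.190.63) does not contain 75.6.158.20
  75.134.158.0/23 (75.134.158.0 - 75.134.159.255) does not contain 75.6.158.20
  75.6.150.0/23 (75.6.150.0 - 75.6.151.255) does not contain 75.6.158.20
  75.6.136.0/21 (75.6.136.0 - 75.6.143.255) does not contain 75.6.158.20
  11.6.144.0/20 (11.6.144.0 - 11.6.159.255) does not contain 75.6.158.20
Longest matching prefix is /16 -> next hop 193.164.33.143.

193.164.33.143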